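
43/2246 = 43/2246 = 0.02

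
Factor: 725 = 5^2*29^1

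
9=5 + 4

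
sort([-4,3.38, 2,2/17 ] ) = [ - 4 , 2/17,  2,3.38 ] 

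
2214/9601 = 2214/9601 = 0.23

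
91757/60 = 91757/60=1529.28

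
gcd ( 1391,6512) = 1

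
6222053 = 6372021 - 149968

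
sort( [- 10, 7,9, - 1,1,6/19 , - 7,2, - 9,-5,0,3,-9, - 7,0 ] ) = [ - 10, - 9  , - 9, - 7,-7, - 5, - 1,0, 0, 6/19 , 1, 2,3,7,9 ] 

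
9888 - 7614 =2274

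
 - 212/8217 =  - 1 + 8005/8217 = - 0.03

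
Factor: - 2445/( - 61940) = 3/76  =  2^( - 2 )*3^1 * 19^(  -  1 )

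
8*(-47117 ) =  - 376936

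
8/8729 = 8/8729= 0.00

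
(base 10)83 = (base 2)1010011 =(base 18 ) 4b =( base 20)43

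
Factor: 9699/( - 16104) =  - 53/88 = - 2^ ( - 3)*11^(-1)*53^1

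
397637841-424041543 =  - 26403702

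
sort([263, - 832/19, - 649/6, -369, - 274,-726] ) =[  -  726, - 369, - 274, - 649/6, - 832/19,263]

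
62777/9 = 6975 + 2/9 = 6975.22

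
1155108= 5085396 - 3930288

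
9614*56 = 538384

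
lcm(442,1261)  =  42874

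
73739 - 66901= 6838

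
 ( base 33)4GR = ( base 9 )6656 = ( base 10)4911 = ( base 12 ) 2A13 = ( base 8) 11457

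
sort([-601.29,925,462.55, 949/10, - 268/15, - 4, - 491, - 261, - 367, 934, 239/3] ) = [  -  601.29, - 491, - 367,-261, - 268/15, - 4, 239/3,949/10, 462.55, 925,934]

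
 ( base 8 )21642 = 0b10001110100010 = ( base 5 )242442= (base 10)9122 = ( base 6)110122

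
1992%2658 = 1992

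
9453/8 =1181 + 5/8 = 1181.62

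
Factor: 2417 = 2417^1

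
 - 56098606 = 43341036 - 99439642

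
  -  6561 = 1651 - 8212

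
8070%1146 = 48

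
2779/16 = 173 + 11/16 = 173.69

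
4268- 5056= - 788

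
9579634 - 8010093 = 1569541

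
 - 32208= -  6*5368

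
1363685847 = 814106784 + 549579063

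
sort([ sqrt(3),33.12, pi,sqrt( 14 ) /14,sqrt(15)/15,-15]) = [ - 15 , sqrt(15)/15, sqrt(14)/14 , sqrt ( 3), pi , 33.12 ]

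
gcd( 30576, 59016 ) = 24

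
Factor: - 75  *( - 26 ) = 2^1*3^1*5^2*13^1= 1950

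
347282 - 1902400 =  - 1555118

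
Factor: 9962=2^1*17^1*293^1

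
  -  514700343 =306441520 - 821141863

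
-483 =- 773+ 290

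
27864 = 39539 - 11675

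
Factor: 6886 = 2^1*11^1 * 313^1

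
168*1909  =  320712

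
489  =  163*3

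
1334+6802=8136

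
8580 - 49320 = - 40740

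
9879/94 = 9879/94 =105.10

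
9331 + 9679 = 19010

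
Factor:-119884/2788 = -43 = -  43^1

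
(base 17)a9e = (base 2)101111110001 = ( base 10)3057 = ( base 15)D8C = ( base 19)88H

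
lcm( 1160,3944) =19720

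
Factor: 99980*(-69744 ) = - 2^6*3^1*5^1*1453^1*4999^1 = - 6973005120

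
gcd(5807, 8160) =1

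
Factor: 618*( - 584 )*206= -2^5 *3^1*73^1 * 103^2 = -74347872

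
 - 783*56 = -43848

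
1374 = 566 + 808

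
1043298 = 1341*778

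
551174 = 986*559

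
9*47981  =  431829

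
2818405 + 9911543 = 12729948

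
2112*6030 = 12735360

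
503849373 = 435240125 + 68609248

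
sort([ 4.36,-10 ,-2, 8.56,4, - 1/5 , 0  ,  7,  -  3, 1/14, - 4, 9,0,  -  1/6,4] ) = [- 10 ,-4,-3, - 2, - 1/5,-1/6,0,0,1/14, 4,4, 4.36,7,8.56,9]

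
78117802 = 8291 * 9422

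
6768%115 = 98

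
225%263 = 225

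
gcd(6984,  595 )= 1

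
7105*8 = 56840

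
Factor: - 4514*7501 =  -2^1*13^1*37^1 * 61^1 * 577^1 =- 33859514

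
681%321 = 39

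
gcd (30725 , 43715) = 5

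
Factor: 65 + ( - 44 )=3^1*7^1= 21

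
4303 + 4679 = 8982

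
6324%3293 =3031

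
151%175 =151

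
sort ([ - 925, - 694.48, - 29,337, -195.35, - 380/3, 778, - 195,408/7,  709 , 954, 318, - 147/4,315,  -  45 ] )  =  [ - 925, - 694.48,-195.35, - 195, - 380/3, - 45, - 147/4, - 29, 408/7, 315, 318  ,  337 , 709 , 778, 954]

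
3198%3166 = 32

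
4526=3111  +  1415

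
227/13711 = 227/13711 = 0.02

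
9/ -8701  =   - 1  +  8692/8701 = -  0.00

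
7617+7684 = 15301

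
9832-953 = 8879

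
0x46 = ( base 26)2I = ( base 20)3A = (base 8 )106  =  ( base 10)70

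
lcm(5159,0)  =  0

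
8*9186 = 73488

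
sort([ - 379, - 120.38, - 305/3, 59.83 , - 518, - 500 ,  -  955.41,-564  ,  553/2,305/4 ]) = [-955.41,-564,  -  518, - 500 ,-379, - 120.38, - 305/3,  59.83,305/4, 553/2]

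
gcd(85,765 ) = 85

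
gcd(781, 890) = 1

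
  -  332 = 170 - 502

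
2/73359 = 2/73359 =0.00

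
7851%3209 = 1433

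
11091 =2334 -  - 8757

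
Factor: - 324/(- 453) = 108/151  =  2^2 * 3^3*151^ ( - 1)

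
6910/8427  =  6910/8427=0.82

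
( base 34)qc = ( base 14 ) 480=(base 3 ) 1020012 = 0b1110000000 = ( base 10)896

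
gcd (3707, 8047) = 1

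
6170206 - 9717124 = - 3546918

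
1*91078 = 91078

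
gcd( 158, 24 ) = 2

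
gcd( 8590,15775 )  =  5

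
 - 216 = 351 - 567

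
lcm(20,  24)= 120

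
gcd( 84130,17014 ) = 94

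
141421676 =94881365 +46540311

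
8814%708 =318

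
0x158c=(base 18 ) h08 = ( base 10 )5516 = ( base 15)197B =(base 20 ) dfg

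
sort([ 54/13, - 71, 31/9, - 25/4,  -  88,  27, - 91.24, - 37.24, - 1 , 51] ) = [  -  91.24, - 88, - 71, - 37.24, - 25/4, - 1,31/9, 54/13, 27,  51] 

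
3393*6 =20358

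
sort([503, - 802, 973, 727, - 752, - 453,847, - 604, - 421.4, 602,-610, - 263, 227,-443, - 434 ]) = [ - 802, - 752, - 610,  -  604, - 453, - 443  , - 434,-421.4, - 263,227 , 503, 602, 727,847, 973 ]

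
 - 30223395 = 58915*( - 513) 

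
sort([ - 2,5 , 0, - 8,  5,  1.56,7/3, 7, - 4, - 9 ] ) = [ - 9, - 8, -4,-2, 0,1.56,7/3,5, 5, 7]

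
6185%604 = 145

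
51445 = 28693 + 22752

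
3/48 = 1/16 = 0.06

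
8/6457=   8/6457  =  0.00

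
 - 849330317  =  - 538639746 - 310690571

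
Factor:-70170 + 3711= - 3^1 *22153^1 = - 66459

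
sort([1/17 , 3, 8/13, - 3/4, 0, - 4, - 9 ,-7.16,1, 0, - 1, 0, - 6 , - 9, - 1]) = [  -  9,-9, - 7.16,-6, - 4, - 1, - 1,- 3/4, 0, 0 , 0, 1/17,8/13, 1,3 ]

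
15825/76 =208 + 17/76=208.22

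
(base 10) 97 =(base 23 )45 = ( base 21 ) 4D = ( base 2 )1100001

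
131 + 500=631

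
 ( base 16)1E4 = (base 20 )144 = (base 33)em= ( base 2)111100100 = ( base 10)484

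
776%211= 143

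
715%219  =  58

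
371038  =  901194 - 530156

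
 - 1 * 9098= - 9098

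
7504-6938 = 566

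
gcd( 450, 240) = 30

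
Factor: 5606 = 2^1*2803^1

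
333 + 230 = 563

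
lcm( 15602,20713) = 1201354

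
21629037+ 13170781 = 34799818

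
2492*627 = 1562484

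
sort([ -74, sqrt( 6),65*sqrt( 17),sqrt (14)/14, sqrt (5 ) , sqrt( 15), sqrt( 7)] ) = [-74 , sqrt(14) /14,sqrt( 5),  sqrt(6), sqrt( 7 ) , sqrt( 15), 65*sqrt( 17 ) ] 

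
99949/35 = 2855 + 24/35 = 2855.69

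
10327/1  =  10327  =  10327.00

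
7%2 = 1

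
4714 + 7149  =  11863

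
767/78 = 9+5/6 = 9.83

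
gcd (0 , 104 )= 104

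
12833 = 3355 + 9478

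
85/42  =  2 + 1/42=2.02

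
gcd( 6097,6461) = 91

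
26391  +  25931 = 52322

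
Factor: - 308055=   -  3^1*5^1*11^1*1867^1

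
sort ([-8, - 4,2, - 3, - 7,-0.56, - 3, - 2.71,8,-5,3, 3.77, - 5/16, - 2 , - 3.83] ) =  [ - 8,-7 ,  -  5, -4, - 3.83,  -  3 , - 3, - 2.71 ,-2, - 0.56,-5/16,2, 3,  3.77,8 ] 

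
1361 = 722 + 639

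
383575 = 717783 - 334208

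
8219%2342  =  1193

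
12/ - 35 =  - 1 + 23/35= - 0.34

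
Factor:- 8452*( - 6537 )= 2^2*3^1*  2113^1*2179^1 = 55250724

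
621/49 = 621/49 = 12.67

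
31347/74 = 31347/74 = 423.61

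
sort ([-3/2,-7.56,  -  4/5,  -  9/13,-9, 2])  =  [-9 ,-7.56, - 3/2,-4/5, -9/13,  2 ]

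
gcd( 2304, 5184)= 576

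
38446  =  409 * 94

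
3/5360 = 3/5360 =0.00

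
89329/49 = 1823 + 2/49= 1823.04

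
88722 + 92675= 181397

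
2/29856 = 1/14928 = 0.00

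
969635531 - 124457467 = 845178064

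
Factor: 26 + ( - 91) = -65 = - 5^1*13^1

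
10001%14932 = 10001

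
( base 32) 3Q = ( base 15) 82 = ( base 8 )172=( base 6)322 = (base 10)122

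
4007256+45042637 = 49049893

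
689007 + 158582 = 847589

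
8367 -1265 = 7102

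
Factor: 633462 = 2^1 * 3^1 * 71^1*1487^1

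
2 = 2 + 0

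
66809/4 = 16702 + 1/4 = 16702.25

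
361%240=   121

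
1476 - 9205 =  - 7729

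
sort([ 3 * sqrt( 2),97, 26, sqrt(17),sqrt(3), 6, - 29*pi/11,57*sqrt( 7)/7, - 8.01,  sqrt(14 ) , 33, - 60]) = [ - 60, - 29 * pi/11, - 8.01, sqrt( 3),sqrt(14) , sqrt(17 )  ,  3 * sqrt(2), 6,57*sqrt(7 )/7,26, 33,97] 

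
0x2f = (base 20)27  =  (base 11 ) 43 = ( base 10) 47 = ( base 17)2D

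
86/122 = 43/61 =0.70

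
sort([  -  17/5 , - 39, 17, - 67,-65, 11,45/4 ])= [-67,  -  65 , - 39 ,-17/5, 11, 45/4 , 17 ] 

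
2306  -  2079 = 227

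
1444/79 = 1444/79  =  18.28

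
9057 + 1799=10856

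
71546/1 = 71546 = 71546.00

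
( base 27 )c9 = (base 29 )BE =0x14d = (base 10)333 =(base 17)12A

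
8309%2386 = 1151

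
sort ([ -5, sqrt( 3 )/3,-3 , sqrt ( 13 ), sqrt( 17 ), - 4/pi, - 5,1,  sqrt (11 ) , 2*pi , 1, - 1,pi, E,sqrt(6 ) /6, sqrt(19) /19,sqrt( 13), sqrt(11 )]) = [-5, - 5,- 3,  -  4/pi, - 1, sqrt(19)/19,sqrt(6) /6,sqrt( 3) /3, 1 , 1,E,  pi,sqrt(11 ), sqrt(11),sqrt( 13 ), sqrt ( 13), sqrt(17 ), 2*pi] 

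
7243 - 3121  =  4122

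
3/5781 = 1/1927 = 0.00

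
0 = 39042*0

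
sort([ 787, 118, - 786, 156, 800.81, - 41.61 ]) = [ -786, -41.61,  118, 156,787, 800.81 ] 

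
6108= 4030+2078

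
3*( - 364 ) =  - 1092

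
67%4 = 3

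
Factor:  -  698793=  - 3^1*43^1*5417^1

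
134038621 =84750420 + 49288201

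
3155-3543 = - 388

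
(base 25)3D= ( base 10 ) 88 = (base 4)1120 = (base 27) 37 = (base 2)1011000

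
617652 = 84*7353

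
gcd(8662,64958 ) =2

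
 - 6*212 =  - 1272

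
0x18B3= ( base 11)4829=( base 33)5QK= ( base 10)6323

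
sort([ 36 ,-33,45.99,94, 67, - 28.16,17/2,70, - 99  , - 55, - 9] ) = [-99, - 55, - 33,-28.16 , - 9,  17/2, 36 , 45.99,67,70, 94] 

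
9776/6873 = 1 + 2903/6873 =1.42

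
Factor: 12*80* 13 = 12480 = 2^6*3^1*5^1 * 13^1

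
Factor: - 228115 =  - 5^1*43^1*1061^1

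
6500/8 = 812 + 1/2 = 812.50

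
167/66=2 + 35/66 = 2.53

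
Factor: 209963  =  13^1*31^1 * 521^1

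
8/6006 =4/3003 = 0.00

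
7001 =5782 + 1219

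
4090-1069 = 3021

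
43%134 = 43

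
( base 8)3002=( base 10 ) 1538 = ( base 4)120002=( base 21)3A5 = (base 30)1l8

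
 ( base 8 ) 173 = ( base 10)123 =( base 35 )3i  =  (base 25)4n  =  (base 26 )4J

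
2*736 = 1472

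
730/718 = 1  +  6/359 = 1.02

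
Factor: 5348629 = 11^1*13^1*113^1*331^1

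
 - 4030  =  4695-8725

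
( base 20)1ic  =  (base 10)772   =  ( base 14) 3d2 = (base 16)304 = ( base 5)11042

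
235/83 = 235/83  =  2.83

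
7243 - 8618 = - 1375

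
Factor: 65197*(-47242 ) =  - 3080036674 = - 2^1*11^1*13^1*23^1* 79^1*5927^1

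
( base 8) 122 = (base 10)82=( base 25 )37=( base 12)6A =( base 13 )64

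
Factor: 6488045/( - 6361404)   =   - 2^( - 2)*3^(  -  1)*5^1* 7^ (  -  1)*41^1*31649^1*75731^( - 1)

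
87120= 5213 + 81907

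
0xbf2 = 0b101111110010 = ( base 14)1186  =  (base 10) 3058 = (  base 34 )2LW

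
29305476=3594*8154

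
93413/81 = 1153 +20/81 = 1153.25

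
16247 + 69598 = 85845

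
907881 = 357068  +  550813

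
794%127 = 32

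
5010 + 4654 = 9664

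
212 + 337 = 549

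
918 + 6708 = 7626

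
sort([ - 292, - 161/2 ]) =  [- 292, - 161/2]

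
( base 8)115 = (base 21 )3e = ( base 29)2J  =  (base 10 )77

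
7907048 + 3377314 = 11284362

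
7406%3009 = 1388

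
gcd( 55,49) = 1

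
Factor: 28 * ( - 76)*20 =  - 42560 = -2^6*5^1 * 7^1 * 19^1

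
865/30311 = 865/30311 = 0.03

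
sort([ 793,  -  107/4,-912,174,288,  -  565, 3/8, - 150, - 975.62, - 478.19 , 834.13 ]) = [ - 975.62,-912,-565,-478.19,-150, - 107/4, 3/8, 174, 288, 793,834.13]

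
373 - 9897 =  - 9524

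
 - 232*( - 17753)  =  4118696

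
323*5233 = 1690259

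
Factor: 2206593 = 3^2*245177^1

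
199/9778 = 199/9778=0.02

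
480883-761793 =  - 280910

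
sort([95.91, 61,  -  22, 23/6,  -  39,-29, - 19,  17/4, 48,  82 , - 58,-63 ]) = [ - 63, - 58,-39, - 29 , -22,-19,23/6,17/4,48,61, 82,95.91]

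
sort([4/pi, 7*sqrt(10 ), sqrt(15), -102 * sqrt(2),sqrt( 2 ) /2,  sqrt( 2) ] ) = [- 102*sqrt(2), sqrt(2 ) /2,4/pi, sqrt( 2 ), sqrt( 15), 7*sqrt ( 10 )]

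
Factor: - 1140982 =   -  2^1*570491^1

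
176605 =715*247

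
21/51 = 7/17  =  0.41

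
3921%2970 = 951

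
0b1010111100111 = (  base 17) 126e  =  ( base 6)41543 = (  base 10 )5607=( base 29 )6JA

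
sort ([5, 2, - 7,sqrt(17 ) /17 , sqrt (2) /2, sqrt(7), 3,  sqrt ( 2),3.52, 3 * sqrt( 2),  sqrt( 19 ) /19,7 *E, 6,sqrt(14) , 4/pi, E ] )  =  [ - 7, sqrt(19)/19, sqrt( 17) /17, sqrt(2) /2,4/pi , sqrt( 2),2, sqrt ( 7), E, 3, 3.52, sqrt(14 ),3*sqrt ( 2 ),5 , 6,7*E ] 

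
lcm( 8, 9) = 72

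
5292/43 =5292/43 = 123.07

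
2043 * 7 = 14301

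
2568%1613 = 955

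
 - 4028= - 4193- - 165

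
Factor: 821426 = 2^1*61^1*6733^1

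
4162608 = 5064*822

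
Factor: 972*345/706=2^1*3^6*5^1*23^1*353^(- 1) = 167670/353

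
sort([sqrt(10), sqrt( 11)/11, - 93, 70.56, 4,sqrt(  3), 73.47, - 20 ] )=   [ -93, - 20,sqrt( 11)/11,  sqrt( 3 ) , sqrt (10),4, 70.56, 73.47 ]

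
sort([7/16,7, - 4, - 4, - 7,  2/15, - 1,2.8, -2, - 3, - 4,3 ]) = [ - 7, -4, - 4,-4, - 3, - 2 , - 1, 2/15, 7/16,2.8,3, 7] 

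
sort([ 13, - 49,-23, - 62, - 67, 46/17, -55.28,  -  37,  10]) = [ - 67, - 62,  -  55.28, - 49, -37, - 23,  46/17, 10,13]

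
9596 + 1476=11072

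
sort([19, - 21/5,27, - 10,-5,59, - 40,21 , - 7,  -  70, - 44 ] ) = [  -  70, - 44, - 40, - 10,-7, - 5, - 21/5, 19,21,27,59 ] 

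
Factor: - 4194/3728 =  - 2^( - 3)* 3^2 = - 9/8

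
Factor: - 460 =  - 2^2*5^1*23^1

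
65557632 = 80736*812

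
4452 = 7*636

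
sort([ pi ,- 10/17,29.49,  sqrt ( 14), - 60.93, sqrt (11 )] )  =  [ - 60.93, - 10/17, pi,sqrt(11 ),sqrt( 14 ),29.49 ]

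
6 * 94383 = 566298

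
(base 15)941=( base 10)2086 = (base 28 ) 2ie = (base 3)2212021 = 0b100000100110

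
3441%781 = 317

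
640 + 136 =776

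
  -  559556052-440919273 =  -1000475325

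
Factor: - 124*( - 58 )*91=2^3*7^1*13^1*29^1*31^1 = 654472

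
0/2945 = 0 = 0.00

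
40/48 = 5/6=0.83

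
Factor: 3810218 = 2^1 * 1905109^1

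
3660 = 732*5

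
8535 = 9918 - 1383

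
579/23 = 25 + 4/23 = 25.17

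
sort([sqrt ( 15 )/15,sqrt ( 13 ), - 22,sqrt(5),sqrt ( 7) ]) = [ - 22,sqrt(15 )/15,sqrt(5 ), sqrt ( 7),sqrt (13 ) ] 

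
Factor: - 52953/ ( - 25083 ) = 3^( - 2)*19^1 = 19/9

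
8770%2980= 2810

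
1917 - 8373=  -  6456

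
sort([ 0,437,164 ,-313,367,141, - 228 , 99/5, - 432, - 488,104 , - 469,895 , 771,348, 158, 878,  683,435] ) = [ - 488, - 469, - 432,-313, - 228,0, 99/5,104,141 , 158,164,348,367,435, 437,683,771,878,895] 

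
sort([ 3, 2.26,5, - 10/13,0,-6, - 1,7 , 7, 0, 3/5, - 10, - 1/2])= [ - 10, - 6, - 1, - 10/13, - 1/2,0,  0,3/5, 2.26  ,  3, 5, 7, 7]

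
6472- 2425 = 4047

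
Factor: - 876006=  - 2^1*3^2*41^1 *1187^1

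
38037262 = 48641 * 782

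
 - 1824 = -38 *48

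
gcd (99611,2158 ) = 1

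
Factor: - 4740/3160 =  - 3/2 = - 2^( -1)*3^1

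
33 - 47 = -14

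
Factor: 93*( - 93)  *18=-155682 = - 2^1*3^4*31^2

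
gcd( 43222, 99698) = 2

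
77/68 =1 + 9/68 = 1.13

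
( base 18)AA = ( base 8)276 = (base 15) CA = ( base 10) 190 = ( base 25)7F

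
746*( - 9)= -6714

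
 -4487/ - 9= 498  +  5/9 = 498.56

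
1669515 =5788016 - 4118501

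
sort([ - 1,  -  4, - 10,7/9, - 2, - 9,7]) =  [ - 10, - 9, - 4,  -  2, -1,7/9,7 ]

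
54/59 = 54/59 = 0.92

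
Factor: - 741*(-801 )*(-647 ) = -384021027 = -3^3*13^1*19^1 * 89^1*647^1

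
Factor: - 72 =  - 2^3*3^2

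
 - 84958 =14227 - 99185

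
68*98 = 6664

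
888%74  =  0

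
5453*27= 147231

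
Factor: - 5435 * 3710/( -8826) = 10081925/4413 = 3^( - 1)*5^2 * 7^1*53^1*1087^1*1471^( - 1 )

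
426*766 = 326316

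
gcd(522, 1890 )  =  18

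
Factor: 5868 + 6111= 3^2*11^3 = 11979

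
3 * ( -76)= - 228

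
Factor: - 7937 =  - 7937^1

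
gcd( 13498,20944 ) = 34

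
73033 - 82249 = -9216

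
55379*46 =2547434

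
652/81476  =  163/20369 = 0.01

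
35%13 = 9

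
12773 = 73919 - 61146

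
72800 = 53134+19666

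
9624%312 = 264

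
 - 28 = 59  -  87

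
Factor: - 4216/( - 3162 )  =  4/3 = 2^2*3^( - 1)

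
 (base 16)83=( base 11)10a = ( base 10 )131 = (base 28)4J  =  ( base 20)6b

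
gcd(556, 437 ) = 1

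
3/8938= 3/8938 = 0.00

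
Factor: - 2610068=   -  2^2*19^1*61^1*563^1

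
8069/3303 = 2 + 1463/3303= 2.44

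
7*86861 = 608027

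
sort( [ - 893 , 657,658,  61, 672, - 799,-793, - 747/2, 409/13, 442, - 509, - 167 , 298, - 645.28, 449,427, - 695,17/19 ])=[ - 893,-799, - 793, - 695,  -  645.28, - 509, - 747/2, - 167,17/19,  409/13, 61 , 298,427,442,449,  657,658,  672]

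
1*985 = 985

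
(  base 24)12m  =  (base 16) 286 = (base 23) 152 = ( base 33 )jj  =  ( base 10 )646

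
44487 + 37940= 82427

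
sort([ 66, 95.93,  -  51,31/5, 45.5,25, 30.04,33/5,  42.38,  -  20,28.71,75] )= [ - 51,-20, 31/5, 33/5, 25, 28.71,  30.04,42.38,  45.5,  66,  75, 95.93 ] 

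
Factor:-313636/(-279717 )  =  2^2*3^( - 1 ) * 89^1 * 881^1*93239^( - 1) 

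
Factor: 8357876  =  2^2*1289^1*1621^1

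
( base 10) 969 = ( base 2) 1111001001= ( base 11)801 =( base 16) 3C9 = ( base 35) ro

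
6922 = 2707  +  4215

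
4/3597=4/3597=0.00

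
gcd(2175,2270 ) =5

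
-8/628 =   -  2/157 = - 0.01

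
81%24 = 9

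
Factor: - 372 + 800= 428 = 2^2*107^1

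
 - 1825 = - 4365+2540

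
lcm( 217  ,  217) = 217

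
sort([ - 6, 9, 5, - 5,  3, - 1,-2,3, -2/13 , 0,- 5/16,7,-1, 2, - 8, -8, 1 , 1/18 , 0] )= [ - 8,-8,  -  6, - 5,  -  2, - 1, - 1, - 5/16 , -2/13,  0, 0, 1/18,  1,2,3,3, 5,7, 9] 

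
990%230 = 70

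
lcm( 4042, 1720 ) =80840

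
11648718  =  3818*3051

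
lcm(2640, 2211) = 176880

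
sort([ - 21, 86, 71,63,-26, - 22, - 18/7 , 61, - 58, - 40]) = [  -  58, - 40, - 26, - 22, - 21, - 18/7, 61,63,71, 86]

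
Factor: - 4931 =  - 4931^1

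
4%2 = 0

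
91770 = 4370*21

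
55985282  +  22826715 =78811997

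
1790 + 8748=10538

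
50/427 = 50/427 = 0.12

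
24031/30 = 801+1/30 = 801.03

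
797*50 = 39850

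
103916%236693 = 103916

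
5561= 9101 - 3540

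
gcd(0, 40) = 40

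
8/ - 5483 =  - 1 + 5475/5483 = -  0.00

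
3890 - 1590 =2300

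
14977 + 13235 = 28212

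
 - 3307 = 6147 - 9454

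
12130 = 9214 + 2916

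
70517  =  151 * 467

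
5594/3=5594/3 = 1864.67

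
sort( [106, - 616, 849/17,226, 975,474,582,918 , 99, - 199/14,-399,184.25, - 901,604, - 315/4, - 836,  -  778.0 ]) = [ -901,  -  836 ,-778.0,-616, - 399, - 315/4, - 199/14, 849/17  ,  99,106,184.25,226, 474  ,  582, 604 , 918,975 ] 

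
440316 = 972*453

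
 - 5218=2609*( - 2)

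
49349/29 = 49349/29 = 1701.69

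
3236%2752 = 484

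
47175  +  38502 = 85677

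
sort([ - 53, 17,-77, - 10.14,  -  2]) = [  -  77, - 53, - 10.14 , - 2,17 ] 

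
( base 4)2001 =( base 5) 1004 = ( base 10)129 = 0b10000001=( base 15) 89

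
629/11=57+2/11 = 57.18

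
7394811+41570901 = 48965712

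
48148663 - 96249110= -48100447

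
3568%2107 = 1461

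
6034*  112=675808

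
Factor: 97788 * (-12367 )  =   - 1209344196 = -  2^2*3^1*29^1*83^1*149^1 *281^1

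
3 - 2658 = - 2655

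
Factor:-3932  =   -2^2*983^1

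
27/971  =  27/971 = 0.03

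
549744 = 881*624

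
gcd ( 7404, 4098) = 6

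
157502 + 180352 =337854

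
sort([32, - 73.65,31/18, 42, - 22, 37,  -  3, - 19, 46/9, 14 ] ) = [ - 73.65, - 22,-19, - 3,31/18,46/9, 14, 32, 37, 42] 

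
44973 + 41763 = 86736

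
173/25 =6 + 23/25 = 6.92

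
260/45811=260/45811  =  0.01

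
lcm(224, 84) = 672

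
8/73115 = 8/73115 = 0.00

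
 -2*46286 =-92572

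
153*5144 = 787032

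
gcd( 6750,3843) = 9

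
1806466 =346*5221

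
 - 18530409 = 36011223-54541632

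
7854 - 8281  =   - 427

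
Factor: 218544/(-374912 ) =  - 471/808  =  -2^( - 3)*3^1 * 101^( - 1)*157^1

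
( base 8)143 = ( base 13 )78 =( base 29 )3C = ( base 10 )99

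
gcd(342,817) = 19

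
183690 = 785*234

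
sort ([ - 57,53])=[-57, 53]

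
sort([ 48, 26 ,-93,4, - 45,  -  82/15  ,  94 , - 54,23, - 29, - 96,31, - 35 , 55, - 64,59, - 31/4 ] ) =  [ - 96, - 93,  -  64,- 54, - 45, - 35, - 29, - 31/4, - 82/15,4  ,  23, 26 , 31,48,55,59, 94]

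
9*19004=171036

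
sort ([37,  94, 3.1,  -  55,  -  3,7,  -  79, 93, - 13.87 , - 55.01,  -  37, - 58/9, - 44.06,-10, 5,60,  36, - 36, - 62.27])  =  [  -  79 , - 62.27, - 55.01, - 55,-44.06,  -  37,  -  36, - 13.87, - 10, - 58/9,  -  3, 3.1 , 5,  7,36, 37,60 , 93, 94]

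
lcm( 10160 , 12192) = 60960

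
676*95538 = 64583688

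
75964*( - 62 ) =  - 4709768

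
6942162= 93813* 74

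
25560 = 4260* 6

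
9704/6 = 4852/3=1617.33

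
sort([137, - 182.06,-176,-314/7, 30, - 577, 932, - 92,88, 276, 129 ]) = [ - 577, - 182.06, - 176, - 92, - 314/7, 30, 88 , 129, 137 , 276,932]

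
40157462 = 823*48794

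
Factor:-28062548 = -2^2* 67^1 * 104711^1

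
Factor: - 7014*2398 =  -16819572 = - 2^2*3^1 * 7^1*11^1 * 109^1 * 167^1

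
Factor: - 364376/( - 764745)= 2^3*3^( - 1 )*5^( -1 )*17^( - 1)*37^1 * 1231^1*2999^( - 1 ) 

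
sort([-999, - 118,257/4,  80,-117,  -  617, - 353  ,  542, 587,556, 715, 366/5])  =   [ -999,-617, - 353 , - 118 ,  -  117, 257/4, 366/5, 80,542, 556, 587, 715]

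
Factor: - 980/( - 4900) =1/5 = 5^( - 1) 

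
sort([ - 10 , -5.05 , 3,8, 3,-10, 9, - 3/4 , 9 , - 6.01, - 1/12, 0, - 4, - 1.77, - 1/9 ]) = [-10,-10, - 6.01, - 5.05,-4,- 1.77,- 3/4,-1/9, - 1/12,0, 3, 3, 8,9, 9]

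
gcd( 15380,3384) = 4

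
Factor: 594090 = 2^1*3^2*5^1*7^1 * 23^1*41^1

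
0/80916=0=   0.00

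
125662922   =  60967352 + 64695570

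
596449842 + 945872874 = 1542322716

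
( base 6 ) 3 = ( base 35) 3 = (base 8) 3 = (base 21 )3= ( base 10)3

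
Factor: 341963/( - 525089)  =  -73^( -1)*7193^( - 1)*341963^1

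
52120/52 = 13030/13  =  1002.31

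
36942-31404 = 5538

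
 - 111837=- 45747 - 66090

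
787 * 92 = 72404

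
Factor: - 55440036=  - 2^2*3^2*41^1*37561^1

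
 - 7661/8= - 7661/8 =-  957.62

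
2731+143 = 2874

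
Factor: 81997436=2^2*20499359^1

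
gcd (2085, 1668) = 417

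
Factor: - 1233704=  - 2^3 *154213^1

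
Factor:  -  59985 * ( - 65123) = 3^2*5^1*31^1*43^1*65123^1=3906403155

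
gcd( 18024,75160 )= 8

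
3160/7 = 451 + 3/7= 451.43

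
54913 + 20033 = 74946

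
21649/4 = 21649/4 = 5412.25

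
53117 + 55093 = 108210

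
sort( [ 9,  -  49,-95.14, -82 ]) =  [ - 95.14, - 82,  -  49, 9]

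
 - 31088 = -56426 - - 25338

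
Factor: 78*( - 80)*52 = -2^7*3^1*5^1 * 13^2 = - 324480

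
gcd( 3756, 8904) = 12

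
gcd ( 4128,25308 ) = 12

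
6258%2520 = 1218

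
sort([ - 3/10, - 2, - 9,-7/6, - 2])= [  -  9 , - 2, - 2,- 7/6,-3/10 ] 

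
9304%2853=745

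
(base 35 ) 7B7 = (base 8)21407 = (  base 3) 110022010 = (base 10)8967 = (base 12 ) 5233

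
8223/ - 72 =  - 2741/24 = -114.21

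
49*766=37534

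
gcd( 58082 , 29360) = 2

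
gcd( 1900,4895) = 5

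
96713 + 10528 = 107241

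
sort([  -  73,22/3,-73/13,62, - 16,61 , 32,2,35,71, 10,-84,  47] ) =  [ - 84, - 73, - 16 , - 73/13,2, 22/3,10,32,35,47,61,  62,71]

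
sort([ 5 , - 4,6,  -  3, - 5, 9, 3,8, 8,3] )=[ -5, - 4, - 3, 3, 3, 5, 6,8, 8, 9]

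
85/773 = 85/773=0.11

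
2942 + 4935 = 7877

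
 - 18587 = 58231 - 76818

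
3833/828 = 4 + 521/828 = 4.63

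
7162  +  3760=10922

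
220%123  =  97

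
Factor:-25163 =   -  25163^1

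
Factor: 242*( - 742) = -2^2*7^1*11^2*53^1 = - 179564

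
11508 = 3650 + 7858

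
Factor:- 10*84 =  - 2^3*3^1*5^1*7^1 = - 840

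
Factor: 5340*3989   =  21301260 = 2^2*3^1  *  5^1*89^1 * 3989^1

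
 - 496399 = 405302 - 901701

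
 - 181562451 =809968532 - 991530983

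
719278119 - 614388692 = 104889427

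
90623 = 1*90623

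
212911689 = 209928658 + 2983031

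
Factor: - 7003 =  -47^1*149^1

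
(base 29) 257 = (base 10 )1834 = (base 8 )3452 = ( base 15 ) 824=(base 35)1he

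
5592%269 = 212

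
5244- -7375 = 12619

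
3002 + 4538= 7540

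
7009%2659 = 1691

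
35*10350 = 362250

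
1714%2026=1714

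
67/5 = 67/5 = 13.40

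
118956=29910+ 89046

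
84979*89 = 7563131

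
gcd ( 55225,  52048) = 1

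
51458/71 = 724+ 54/71 = 724.76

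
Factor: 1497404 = 2^2*374351^1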